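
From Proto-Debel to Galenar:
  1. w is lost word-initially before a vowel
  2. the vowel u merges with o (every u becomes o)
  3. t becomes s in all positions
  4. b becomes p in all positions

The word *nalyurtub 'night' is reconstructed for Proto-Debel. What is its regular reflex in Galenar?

Galenar: *nalyurtub > nalyortob > nalyorsob > nalyorsop  (by vowel merger, unconditioned shift, unconditioned shift)

nalyorsop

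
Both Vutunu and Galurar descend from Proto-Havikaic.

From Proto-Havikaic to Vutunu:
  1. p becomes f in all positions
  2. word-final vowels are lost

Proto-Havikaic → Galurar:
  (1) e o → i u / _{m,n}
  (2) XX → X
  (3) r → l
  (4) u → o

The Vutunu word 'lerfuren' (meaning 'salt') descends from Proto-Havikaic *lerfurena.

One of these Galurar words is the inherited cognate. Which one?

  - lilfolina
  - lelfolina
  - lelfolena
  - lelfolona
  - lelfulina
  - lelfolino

lelfolina

Galurar: start from *lerfurena.
  rule 1 (pre-nasal raising): lerfurena → lerfurina
  rule 2: no change — lerfurina
  rule 3 (unconditioned shift): lerfurina → lelfulina
  rule 4 (vowel merger): lelfulina → lelfolina
  ⇒ Galurar lelfolina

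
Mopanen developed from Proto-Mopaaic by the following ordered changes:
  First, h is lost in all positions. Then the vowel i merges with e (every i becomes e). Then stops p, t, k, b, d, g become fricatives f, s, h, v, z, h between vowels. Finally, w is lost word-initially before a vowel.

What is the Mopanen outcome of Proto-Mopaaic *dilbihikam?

delbeeham

Mopanen: start from *dilbihikam.
  rule 1 (h-loss): dilbihikam → dilbiikam
  rule 2 (vowel merger): dilbiikam → delbeekam
  rule 3 (intervocalic lenition): delbeekam → delbeeham
  rule 4: no change — delbeeham
  ⇒ Mopanen delbeeham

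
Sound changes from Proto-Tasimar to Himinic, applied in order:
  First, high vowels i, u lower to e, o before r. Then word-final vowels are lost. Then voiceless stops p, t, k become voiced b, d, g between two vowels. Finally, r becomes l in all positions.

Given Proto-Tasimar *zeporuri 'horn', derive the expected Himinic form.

zebolol

Himinic: *zeporuri
  zeporuri → zeporori   [pre-rhotic lowering]
  zeporori → zeporor   [apocope]
  zeporor → zeboror   [intervocalic voicing]
  zeboror → zebolol   [unconditioned shift]
  giving Himinic zebolol.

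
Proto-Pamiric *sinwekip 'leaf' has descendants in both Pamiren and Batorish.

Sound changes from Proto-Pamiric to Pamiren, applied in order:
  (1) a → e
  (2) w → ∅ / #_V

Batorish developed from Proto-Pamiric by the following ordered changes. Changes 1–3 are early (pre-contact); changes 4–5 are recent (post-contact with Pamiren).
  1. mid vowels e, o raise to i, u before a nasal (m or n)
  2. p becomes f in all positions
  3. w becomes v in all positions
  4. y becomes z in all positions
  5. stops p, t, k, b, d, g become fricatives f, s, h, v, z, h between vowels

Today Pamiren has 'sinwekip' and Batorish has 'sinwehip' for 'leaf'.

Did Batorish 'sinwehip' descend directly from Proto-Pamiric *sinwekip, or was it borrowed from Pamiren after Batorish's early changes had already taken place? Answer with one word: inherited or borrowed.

If inherited, *sinwekip would pass through all of Batorish's changes:
Batorish: start from *sinwekip.
  rule 1: no change — sinwekip
  rule 2 (unconditioned shift): sinwekip → sinwekif
  rule 3 (unconditioned shift): sinwekif → sinvekif
  rule 4: no change — sinvekif
  rule 5 (intervocalic lenition): sinvekif → sinvehif
  ⇒ Batorish sinvehif
If borrowed from Pamiren 'sinwekip' after the early changes, it would undergo only the recent ones:
  rule 4 (unconditioned shift): no change (sinwekip)
  rule 5 (intervocalic lenition): sinwekip → sinwehip
  ⇒ as a loan: sinwehip
Batorish 'sinwehip' matches the loan outcome 'sinwehip', not the inherited 'sinvehif' — it skipped the early Batorish changes, so it was borrowed from Pamiren.

borrowed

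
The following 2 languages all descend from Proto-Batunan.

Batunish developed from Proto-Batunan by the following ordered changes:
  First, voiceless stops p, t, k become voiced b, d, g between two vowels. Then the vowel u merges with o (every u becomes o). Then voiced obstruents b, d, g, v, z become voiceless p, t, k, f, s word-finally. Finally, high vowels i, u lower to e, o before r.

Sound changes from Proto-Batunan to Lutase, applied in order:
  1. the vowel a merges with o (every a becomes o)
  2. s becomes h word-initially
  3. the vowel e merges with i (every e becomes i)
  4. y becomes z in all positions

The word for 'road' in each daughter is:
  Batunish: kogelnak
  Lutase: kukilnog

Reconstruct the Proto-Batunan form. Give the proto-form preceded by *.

Position 7: Batunish has a, Lutase has o. Batunish preserves a here (none of its changes turn any other segment into a), so the proto-segment is *a.
Position 8: Batunish has k, Lutase has g. Lutase preserves g here (none of its changes turn any other segment into g), so the proto-segment is *g.
Position 3: Batunish has g, Lutase has k. Lutase preserves k here (none of its changes turn any other segment into k), so the proto-segment is *k.
Continuing position by position gives *kukelnag; check it forward:
Batunish: *kukelnag
  kukelnag → kugelnag   [intervocalic voicing]
  kugelnag → kogelnag   [vowel merger]
  kogelnag → kogelnak   [final devoicing]
  kogelnak (rule 4 does not apply)
  giving Batunish kogelnak.
Lutase: *kukelnag > kukelnog > kukilnog  (by vowel merger, vowel merger)
No other proto-form is consistent with every reflex, so the reconstruction is *kukelnag.

*kukelnag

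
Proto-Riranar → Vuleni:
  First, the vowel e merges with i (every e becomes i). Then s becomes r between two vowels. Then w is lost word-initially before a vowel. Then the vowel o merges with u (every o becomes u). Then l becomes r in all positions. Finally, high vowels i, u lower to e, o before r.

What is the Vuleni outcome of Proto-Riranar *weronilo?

eruneru

Vuleni: *weronilo > wironilo > ironilo > irunilu > iruniru > eruneru  (by vowel merger, glide loss, vowel merger, unconditioned shift, pre-rhotic lowering)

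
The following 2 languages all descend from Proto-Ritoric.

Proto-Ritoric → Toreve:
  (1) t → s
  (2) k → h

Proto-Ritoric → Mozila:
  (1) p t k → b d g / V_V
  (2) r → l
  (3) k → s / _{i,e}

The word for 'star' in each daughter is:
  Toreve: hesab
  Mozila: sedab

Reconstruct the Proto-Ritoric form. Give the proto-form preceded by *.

Position 1: Toreve has h, Mozila has s. Taking the neighbouring segments as reconstructed: Toreve h could go back to *k or *h; Mozila s could go back to *k or *s — the one source consistent with every daughter is *k.
Position 3: Toreve has s, Mozila has d. Taking the neighbouring segments as reconstructed: Toreve s could go back to *t or *s; Mozila d could go back to *t or *d — the one source consistent with every daughter is *t.
Continuing position by position gives *ketab; check it forward:
Toreve: start from *ketab.
  rule 1 (unconditioned shift): ketab → kesab
  rule 2 (unconditioned shift): kesab → hesab
  ⇒ Toreve hesab
Mozila: *ketab
  ketab → kedab   [intervocalic voicing]
  kedab (rule 2 does not apply)
  kedab → sedab   [palatalisation]
  giving Mozila sedab.
*ketab is the unique common source.

*ketab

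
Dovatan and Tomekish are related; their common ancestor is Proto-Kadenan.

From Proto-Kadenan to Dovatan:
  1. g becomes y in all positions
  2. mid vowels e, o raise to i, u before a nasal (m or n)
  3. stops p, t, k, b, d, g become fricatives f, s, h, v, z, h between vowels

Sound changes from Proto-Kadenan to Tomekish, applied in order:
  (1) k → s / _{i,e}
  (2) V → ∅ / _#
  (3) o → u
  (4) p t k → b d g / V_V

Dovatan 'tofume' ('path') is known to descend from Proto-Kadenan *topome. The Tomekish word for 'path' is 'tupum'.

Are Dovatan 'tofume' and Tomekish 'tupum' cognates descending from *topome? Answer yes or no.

no

Derive the expected Tomekish reflex of *topome:
Tomekish: start from *topome.
  rule 1: no change — topome
  rule 2 (apocope): topome → topom
  rule 3 (vowel merger): topom → tupum
  rule 4 (intervocalic voicing): tupum → tubum
  ⇒ Tomekish tubum
The regular Tomekish reflex would be 'tubum', but the attested form is 'tupum'. The correspondence is irregular, so they are not cognates (the Tomekish form has a different source).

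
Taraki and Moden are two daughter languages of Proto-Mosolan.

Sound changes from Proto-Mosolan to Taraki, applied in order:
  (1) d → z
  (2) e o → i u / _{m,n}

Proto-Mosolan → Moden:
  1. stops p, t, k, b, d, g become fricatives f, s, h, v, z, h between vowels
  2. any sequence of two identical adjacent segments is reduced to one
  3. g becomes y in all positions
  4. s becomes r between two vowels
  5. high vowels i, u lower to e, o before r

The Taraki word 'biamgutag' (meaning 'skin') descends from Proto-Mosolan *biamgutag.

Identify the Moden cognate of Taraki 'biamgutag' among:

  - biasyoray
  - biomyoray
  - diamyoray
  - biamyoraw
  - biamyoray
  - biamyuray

biamyoray

Moden: *biamgutag
  biamgutag → biamgusag   [intervocalic lenition]
  biamgusag (rule 2 does not apply)
  biamgusag → biamyusay   [unconditioned shift]
  biamyusay → biamyuray   [rhotacism]
  biamyuray → biamyoray   [pre-rhotic lowering]
  giving Moden biamyoray.
Only 'biamyoray' matches the regular Moden development of *biamgutag.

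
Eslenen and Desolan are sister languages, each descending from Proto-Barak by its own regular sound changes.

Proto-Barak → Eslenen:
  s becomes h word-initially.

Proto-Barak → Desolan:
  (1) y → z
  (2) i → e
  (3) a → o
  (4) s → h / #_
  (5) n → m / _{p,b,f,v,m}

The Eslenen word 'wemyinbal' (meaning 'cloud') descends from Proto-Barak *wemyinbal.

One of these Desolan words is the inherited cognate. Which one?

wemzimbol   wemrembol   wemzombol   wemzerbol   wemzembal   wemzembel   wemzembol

wemzembol

Desolan: *wemyinbal > wemzinbal > wemzenbal > wemzenbol > wemzembol  (by unconditioned shift, vowel merger, vowel merger, nasal place assimilation)
The other candidates each miss or misapply at least one Desolan change.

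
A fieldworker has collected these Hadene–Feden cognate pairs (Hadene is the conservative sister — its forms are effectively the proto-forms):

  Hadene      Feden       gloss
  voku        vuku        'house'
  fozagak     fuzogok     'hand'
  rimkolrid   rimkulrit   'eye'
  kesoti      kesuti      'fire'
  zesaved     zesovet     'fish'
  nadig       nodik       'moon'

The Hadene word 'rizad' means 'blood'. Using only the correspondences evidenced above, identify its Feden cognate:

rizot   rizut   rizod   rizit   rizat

fozagak ~ fuzogok, nadig ~ nodik — Hadene a corresponds to Feden o after a consonant, before a consonant other than r, m, n, p, b, f, v.
rimkolrid ~ rimkulrit, zesaved ~ zesovet — Hadene d corresponds to Feden t word-finally.
Applying these to Hadene 'rizad':
  rizad → rizod   (a→o after a consonant, before a consonant other than r, m, n, p, b, f, v)
  rizod → rizot   (d→t word-finally)
So the Feden cognate is 'rizot'.

rizot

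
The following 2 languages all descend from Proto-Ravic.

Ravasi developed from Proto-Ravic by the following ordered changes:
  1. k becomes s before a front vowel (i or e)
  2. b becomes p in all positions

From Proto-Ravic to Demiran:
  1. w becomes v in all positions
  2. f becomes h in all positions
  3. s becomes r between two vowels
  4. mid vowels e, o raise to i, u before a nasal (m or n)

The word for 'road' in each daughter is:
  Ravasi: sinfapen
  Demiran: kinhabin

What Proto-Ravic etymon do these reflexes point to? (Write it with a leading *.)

*kinfaben

Position 6: Ravasi has p, Demiran has b. Demiran preserves b here (none of its changes turn any other segment into b), so the proto-segment is *b.
Position 4: Ravasi has f, Demiran has h. Ravasi preserves f here (none of its changes turn any other segment into f), so the proto-segment is *f.
Verify the candidate proto-form against each daughter:
Ravasi: *kinfaben > sinfaben > sinfapen  (by palatalisation, unconditioned shift)
Demiran: start from *kinfaben.
  rule 1: no change — kinfaben
  rule 2 (unconditioned shift): kinfaben → kinhaben
  rule 3: no change — kinhaben
  rule 4 (pre-nasal raising): kinhaben → kinhabin
  ⇒ Demiran kinhabin
*kinfaben is the unique common source.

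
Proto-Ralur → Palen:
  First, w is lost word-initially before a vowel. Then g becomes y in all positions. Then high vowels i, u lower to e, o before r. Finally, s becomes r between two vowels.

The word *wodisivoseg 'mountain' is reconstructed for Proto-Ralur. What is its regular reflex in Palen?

odirivorey

Palen: *wodisivoseg > odisivoseg > odisivosey > odirivorey  (by glide loss, unconditioned shift, rhotacism)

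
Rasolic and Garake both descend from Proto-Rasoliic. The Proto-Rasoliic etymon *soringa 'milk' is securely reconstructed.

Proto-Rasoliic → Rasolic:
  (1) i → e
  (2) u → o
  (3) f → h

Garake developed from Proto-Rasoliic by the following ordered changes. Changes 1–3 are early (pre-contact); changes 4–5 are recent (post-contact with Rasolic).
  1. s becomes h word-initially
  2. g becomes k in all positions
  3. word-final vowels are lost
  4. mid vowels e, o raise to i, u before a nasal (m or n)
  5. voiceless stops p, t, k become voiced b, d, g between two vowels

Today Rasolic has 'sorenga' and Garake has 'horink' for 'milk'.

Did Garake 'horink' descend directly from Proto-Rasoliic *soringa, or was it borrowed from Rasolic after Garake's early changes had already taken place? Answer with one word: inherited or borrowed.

inherited

If inherited, *soringa would pass through all of Garake's changes:
Garake: *soringa > horinga > horinka > horink  (by debuccalisation, unconditioned shift, apocope)
If borrowed from Rasolic 'sorenga' after the early changes, it would undergo only the recent ones:
  rule 4 (pre-nasal raising): sorenga → soringa
  rule 5 (intervocalic voicing): no change (soringa)
  ⇒ as a loan: soringa
Garake 'horink' matches the inherited outcome exactly, so it is an inherited cognate, not a loan.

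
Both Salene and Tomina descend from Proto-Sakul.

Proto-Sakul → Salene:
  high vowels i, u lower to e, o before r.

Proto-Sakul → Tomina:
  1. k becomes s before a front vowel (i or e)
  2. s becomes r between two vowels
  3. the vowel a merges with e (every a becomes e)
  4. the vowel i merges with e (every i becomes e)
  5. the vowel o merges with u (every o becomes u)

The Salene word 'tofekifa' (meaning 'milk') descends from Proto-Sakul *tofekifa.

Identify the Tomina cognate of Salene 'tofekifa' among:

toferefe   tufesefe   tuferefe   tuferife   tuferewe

tuferefe

Tomina: *tofekifa
  tofekifa → tofesifa   [palatalisation]
  tofesifa → toferifa   [rhotacism]
  toferifa → toferife   [vowel merger]
  toferife → toferefe   [vowel merger]
  toferefe → tuferefe   [vowel merger]
  giving Tomina tuferefe.
Only 'tuferefe' matches the regular Tomina development of *tofekifa.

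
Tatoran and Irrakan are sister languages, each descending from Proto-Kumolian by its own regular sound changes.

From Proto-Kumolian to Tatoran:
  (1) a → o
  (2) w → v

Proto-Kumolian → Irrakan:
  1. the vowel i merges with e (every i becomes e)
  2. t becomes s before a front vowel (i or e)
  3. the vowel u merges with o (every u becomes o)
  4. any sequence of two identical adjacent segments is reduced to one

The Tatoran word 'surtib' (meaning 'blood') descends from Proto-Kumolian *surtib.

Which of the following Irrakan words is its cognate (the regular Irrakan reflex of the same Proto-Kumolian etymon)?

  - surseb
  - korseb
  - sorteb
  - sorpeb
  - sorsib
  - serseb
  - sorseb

sorseb

Irrakan: *surtib > surteb > surseb > sorseb  (by vowel merger, palatalisation, vowel merger)
Only 'sorseb' matches the regular Irrakan development of *surtib.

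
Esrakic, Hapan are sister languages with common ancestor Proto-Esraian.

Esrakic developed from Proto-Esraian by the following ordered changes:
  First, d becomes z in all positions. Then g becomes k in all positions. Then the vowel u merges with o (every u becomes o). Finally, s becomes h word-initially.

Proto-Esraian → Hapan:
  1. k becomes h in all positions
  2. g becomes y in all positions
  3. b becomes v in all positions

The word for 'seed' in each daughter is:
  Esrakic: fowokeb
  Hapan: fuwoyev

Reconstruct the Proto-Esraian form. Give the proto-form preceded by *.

Position 7: Esrakic has b, Hapan has v. Esrakic preserves b here (none of its changes turn any other segment into b), so the proto-segment is *b.
Position 2: Esrakic has o, Hapan has u. Hapan preserves u here (none of its changes turn any other segment into u), so the proto-segment is *u.
Position 5: Esrakic has k, Hapan has y. Taking the neighbouring segments as reconstructed: Esrakic k could go back to *k or *g; Hapan y could go back to *g or *y — the one source consistent with every daughter is *g.
Verify the candidate proto-form against each daughter:
Esrakic: *fuwogeb > fuwokeb > fowokeb  (by unconditioned shift, vowel merger)
Hapan: *fuwogeb
  fuwogeb (rule 1 does not apply)
  fuwogeb → fuwoyeb   [unconditioned shift]
  fuwoyeb → fuwoyev   [unconditioned shift]
  giving Hapan fuwoyev.
Only *fuwogeb yields all of Esrakic fowokeb, Hapan fuwoyev.

*fuwogeb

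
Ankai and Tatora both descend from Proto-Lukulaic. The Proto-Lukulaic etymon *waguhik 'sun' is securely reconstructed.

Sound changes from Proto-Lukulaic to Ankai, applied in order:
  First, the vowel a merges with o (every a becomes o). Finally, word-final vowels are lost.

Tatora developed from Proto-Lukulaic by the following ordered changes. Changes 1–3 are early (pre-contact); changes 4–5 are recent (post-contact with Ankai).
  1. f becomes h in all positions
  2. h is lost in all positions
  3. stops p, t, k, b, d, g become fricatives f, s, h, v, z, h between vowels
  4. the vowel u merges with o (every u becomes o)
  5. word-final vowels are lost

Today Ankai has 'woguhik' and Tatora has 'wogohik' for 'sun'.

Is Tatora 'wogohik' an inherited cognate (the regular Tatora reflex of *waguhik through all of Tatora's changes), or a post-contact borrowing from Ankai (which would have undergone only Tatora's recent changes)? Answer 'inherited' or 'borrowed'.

borrowed

If inherited, *waguhik would pass through all of Tatora's changes:
Tatora: start from *waguhik.
  rule 1: no change — waguhik
  rule 2 (h-loss): waguhik → waguik
  rule 3 (intervocalic lenition): waguik → wahuik
  rule 4 (vowel merger): wahuik → wahoik
  rule 5: no change — wahoik
  ⇒ Tatora wahoik
If borrowed from Ankai 'woguhik' after the early changes, it would undergo only the recent ones:
  rule 4 (vowel merger): woguhik → wogohik
  rule 5 (apocope): no change (wogohik)
  ⇒ as a loan: wogohik
Tatora 'wogohik' matches the loan outcome 'wogohik', not the inherited 'wahoik' — it skipped the early Tatora changes, so it was borrowed from Ankai.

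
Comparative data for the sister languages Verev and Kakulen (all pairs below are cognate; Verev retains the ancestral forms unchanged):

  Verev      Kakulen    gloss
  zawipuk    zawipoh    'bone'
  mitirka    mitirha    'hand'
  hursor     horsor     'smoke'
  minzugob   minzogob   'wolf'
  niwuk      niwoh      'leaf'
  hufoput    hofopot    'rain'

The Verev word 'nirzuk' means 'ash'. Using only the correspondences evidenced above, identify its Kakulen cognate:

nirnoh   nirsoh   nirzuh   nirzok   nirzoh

nirzoh

zawipuk ~ zawipoh, minzugob ~ minzogob — Verev u corresponds to Kakulen o after a consonant, before a consonant other than r, m, n, p, b, f, v.
zawipuk ~ zawipoh, niwuk ~ niwoh — Verev k corresponds to Kakulen h word-finally.
Applying these to Verev 'nirzuk':
  nirzuk → nirzok   (u→o after a consonant, before a consonant other than r, m, n, p, b, f, v)
  nirzok → nirzoh   (k→h word-finally)
So the Kakulen cognate is 'nirzoh'.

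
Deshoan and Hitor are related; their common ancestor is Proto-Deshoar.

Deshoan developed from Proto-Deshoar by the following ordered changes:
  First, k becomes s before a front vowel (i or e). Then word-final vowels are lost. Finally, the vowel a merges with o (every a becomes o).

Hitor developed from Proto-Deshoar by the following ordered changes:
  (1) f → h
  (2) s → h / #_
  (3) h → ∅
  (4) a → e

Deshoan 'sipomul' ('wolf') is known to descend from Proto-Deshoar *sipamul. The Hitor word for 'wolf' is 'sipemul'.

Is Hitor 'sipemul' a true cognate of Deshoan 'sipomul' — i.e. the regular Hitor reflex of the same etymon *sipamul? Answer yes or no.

no

Derive the expected Hitor reflex of *sipamul:
Hitor: start from *sipamul.
  rule 1: no change — sipamul
  rule 2 (debuccalisation): sipamul → hipamul
  rule 3 (h-loss): hipamul → ipamul
  rule 4 (vowel merger): ipamul → ipemul
  ⇒ Hitor ipemul
The regular Hitor reflex would be 'ipemul', but the attested form is 'sipemul'. The correspondence is irregular, so they are not cognates (the Hitor form has a different source).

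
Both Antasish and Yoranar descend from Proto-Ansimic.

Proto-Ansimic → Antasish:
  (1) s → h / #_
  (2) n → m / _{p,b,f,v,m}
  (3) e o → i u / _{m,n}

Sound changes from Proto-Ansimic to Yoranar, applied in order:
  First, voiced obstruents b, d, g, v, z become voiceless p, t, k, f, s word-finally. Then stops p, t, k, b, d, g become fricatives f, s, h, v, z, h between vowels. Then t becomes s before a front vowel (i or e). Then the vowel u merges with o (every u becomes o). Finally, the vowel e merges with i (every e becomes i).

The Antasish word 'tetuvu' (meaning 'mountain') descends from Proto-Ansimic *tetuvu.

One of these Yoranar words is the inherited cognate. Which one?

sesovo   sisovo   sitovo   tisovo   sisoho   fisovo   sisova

sisovo

Yoranar: *tetuvu > tesuvu > sesuvu > sesovo > sisovo  (by intervocalic lenition, palatalisation, vowel merger, vowel merger)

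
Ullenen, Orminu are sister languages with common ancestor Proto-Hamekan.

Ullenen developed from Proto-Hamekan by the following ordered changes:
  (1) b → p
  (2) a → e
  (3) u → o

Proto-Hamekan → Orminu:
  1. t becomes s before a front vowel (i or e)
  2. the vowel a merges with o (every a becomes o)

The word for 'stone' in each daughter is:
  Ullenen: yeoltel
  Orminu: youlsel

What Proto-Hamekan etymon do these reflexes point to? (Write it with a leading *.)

*yaultel

Position 5: Ullenen has t, Orminu has s. Ullenen preserves t here (none of its changes turn any other segment into t), so the proto-segment is *t.
Position 3: Ullenen has o, Orminu has u. Orminu preserves u here (none of its changes turn any other segment into u), so the proto-segment is *u.
Verify the candidate proto-form against each daughter:
Ullenen: *yaultel > yeultel > yeoltel  (by vowel merger, vowel merger)
Orminu: start from *yaultel.
  rule 1 (palatalisation): yaultel → yaulsel
  rule 2 (vowel merger): yaulsel → youlsel
  ⇒ Orminu youlsel
*yaultel is the unique common source.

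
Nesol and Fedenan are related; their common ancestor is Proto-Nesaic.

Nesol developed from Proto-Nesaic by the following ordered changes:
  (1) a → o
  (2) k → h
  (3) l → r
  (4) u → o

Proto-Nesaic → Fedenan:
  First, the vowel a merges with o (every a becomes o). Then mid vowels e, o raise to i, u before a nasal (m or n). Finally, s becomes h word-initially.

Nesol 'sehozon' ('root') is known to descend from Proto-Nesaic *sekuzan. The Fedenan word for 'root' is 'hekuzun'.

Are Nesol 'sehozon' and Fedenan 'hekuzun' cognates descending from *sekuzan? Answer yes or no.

Derive the expected Fedenan reflex of *sekuzan:
Fedenan: *sekuzan > sekuzon > sekuzun > hekuzun  (by vowel merger, pre-nasal raising, debuccalisation)
Fedenan 'hekuzun' matches the regular reflex exactly, so the pair is cognate.

yes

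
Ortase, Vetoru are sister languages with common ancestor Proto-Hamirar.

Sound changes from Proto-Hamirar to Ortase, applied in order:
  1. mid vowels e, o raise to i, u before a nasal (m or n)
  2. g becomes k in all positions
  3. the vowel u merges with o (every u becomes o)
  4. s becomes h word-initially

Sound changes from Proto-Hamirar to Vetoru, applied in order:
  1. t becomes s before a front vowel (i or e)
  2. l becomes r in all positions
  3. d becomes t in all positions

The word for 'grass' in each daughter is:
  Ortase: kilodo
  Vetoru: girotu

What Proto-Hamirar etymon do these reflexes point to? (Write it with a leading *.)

Position 6: Ortase has o, Vetoru has u. Vetoru preserves u here (none of its changes turn any other segment into u), so the proto-segment is *u.
Position 1: Ortase has k, Vetoru has g. Vetoru preserves g here (none of its changes turn any other segment into g), so the proto-segment is *g.
Position 5: Ortase has d, Vetoru has t. Ortase preserves d here (none of its changes turn any other segment into d), so the proto-segment is *d.
Verify the candidate proto-form against each daughter:
Ortase: start from *gilodu.
  rule 1: no change — gilodu
  rule 2 (unconditioned shift): gilodu → kilodu
  rule 3 (vowel merger): kilodu → kilodo
  rule 4: no change — kilodo
  ⇒ Ortase kilodo
Vetoru: *gilodu > girodu > girotu  (by unconditioned shift, unconditioned shift)
Only *gilodu yields all of Ortase kilodo, Vetoru girotu.

*gilodu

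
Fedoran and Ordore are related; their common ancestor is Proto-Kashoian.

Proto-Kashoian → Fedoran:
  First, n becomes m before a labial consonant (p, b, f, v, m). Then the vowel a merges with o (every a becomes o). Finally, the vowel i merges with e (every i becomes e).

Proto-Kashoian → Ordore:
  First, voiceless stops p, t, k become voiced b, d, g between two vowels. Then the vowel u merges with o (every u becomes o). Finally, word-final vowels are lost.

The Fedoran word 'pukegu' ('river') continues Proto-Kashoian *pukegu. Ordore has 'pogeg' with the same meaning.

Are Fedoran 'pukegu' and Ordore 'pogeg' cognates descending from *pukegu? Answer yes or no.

yes

Derive the expected Ordore reflex of *pukegu:
Ordore: start from *pukegu.
  rule 1 (intervocalic voicing): pukegu → pugegu
  rule 2 (vowel merger): pugegu → pogego
  rule 3 (apocope): pogego → pogeg
  ⇒ Ordore pogeg
Ordore 'pogeg' matches the regular reflex exactly, so the pair is cognate.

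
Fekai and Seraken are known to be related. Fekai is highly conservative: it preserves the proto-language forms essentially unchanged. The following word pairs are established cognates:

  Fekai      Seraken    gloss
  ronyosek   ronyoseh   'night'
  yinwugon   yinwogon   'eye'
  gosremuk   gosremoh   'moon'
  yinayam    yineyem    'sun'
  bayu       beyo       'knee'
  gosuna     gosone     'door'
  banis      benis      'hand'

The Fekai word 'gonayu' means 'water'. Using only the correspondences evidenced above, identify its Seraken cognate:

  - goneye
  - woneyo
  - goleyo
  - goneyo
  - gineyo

yinayam ~ yineyem, bayu ~ beyo — Fekai a corresponds to Seraken e after a consonant, before a consonant other than r, m, n, p, b, f, v.
bayu ~ beyo — Fekai u corresponds to Seraken o word-finally.
Applying these to Fekai 'gonayu':
  gonayu → goneyu   (a→e after a consonant, before a consonant other than r, m, n, p, b, f, v)
  goneyu → goneyo   (u→o word-finally)
So the Seraken cognate is 'goneyo'.

goneyo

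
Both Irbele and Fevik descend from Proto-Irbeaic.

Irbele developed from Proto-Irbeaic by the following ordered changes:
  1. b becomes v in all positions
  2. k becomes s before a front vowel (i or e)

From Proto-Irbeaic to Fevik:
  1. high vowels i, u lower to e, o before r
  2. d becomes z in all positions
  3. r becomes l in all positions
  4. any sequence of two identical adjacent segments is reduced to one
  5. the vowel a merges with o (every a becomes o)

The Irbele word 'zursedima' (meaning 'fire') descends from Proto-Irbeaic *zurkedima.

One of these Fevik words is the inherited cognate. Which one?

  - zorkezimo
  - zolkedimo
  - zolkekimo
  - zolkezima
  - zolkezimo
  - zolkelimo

zolkezimo

Fevik: *zurkedima > zorkedima > zorkezima > zolkezima > zolkezimo  (by pre-rhotic lowering, unconditioned shift, unconditioned shift, vowel merger)
Only 'zolkezimo' matches the regular Fevik development of *zurkedima.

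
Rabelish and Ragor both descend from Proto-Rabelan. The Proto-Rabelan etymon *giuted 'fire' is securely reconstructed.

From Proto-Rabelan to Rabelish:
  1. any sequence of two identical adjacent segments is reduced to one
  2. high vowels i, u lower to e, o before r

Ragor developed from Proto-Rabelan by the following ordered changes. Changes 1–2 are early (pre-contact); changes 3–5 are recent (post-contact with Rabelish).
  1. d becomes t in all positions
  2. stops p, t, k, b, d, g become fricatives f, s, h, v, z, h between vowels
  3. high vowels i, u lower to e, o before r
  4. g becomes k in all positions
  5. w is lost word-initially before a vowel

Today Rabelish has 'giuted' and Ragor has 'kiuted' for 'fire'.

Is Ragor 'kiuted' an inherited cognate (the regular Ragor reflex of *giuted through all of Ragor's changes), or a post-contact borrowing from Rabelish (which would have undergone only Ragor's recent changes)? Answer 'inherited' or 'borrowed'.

If inherited, *giuted would pass through all of Ragor's changes:
Ragor: start from *giuted.
  rule 1 (unconditioned shift): giuted → giutet
  rule 2 (intervocalic lenition): giutet → giuset
  rule 3: no change — giuset
  rule 4 (unconditioned shift): giuset → kiuset
  rule 5: no change — kiuset
  ⇒ Ragor kiuset
If borrowed from Rabelish 'giuted' after the early changes, it would undergo only the recent ones:
  rule 3 (pre-rhotic lowering): no change (giuted)
  rule 4 (unconditioned shift): giuted → kiuted
  rule 5 (glide loss): no change (kiuted)
  ⇒ as a loan: kiuted
Ragor 'kiuted' matches the loan outcome 'kiuted', not the inherited 'kiuset' — it skipped the early Ragor changes, so it was borrowed from Rabelish.

borrowed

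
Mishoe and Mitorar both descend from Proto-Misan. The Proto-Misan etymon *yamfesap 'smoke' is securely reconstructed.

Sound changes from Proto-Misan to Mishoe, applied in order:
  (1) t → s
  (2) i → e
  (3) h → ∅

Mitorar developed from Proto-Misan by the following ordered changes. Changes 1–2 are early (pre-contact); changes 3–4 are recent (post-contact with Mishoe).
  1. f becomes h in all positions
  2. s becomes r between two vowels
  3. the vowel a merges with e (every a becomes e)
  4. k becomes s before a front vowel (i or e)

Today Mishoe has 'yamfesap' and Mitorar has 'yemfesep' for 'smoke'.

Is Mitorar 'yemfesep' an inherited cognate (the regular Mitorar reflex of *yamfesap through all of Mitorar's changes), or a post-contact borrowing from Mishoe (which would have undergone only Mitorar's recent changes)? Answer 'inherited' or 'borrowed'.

If inherited, *yamfesap would pass through all of Mitorar's changes:
Mitorar: start from *yamfesap.
  rule 1 (unconditioned shift): yamfesap → yamhesap
  rule 2 (rhotacism): yamhesap → yamherap
  rule 3 (vowel merger): yamherap → yemherep
  rule 4: no change — yemherep
  ⇒ Mitorar yemherep
If borrowed from Mishoe 'yamfesap' after the early changes, it would undergo only the recent ones:
  rule 3 (vowel merger): yamfesap → yemfesep
  rule 4 (palatalisation): no change (yemfesep)
  ⇒ as a loan: yemfesep
Mitorar 'yemfesep' matches the loan outcome 'yemfesep', not the inherited 'yemherep' — it skipped the early Mitorar changes, so it was borrowed from Mishoe.

borrowed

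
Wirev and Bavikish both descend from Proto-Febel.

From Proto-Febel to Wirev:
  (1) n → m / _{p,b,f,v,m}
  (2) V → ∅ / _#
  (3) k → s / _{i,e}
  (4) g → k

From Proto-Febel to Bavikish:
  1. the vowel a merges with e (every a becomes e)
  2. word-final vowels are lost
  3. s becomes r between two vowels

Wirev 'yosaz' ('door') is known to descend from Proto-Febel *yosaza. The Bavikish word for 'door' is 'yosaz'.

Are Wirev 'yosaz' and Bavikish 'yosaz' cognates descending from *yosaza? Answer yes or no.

Derive the expected Bavikish reflex of *yosaza:
Bavikish: start from *yosaza.
  rule 1 (vowel merger): yosaza → yoseze
  rule 2 (apocope): yoseze → yosez
  rule 3 (rhotacism): yosez → yorez
  ⇒ Bavikish yorez
The regular Bavikish reflex would be 'yorez', but the attested form is 'yosaz'. The correspondence is irregular, so they are not cognates (the Bavikish form has a different source).

no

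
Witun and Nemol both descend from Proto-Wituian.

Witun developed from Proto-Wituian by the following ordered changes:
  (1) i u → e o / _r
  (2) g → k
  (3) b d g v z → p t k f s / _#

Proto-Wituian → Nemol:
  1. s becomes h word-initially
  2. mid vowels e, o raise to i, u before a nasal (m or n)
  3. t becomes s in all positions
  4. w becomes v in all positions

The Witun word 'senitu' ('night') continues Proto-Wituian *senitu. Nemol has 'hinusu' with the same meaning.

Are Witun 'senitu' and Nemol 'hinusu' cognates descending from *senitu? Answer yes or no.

Derive the expected Nemol reflex of *senitu:
Nemol: start from *senitu.
  rule 1 (debuccalisation): senitu → henitu
  rule 2 (pre-nasal raising): henitu → hinitu
  rule 3 (unconditioned shift): hinitu → hinisu
  rule 4: no change — hinisu
  ⇒ Nemol hinisu
The regular Nemol reflex would be 'hinisu', but the attested form is 'hinusu'. The correspondence is irregular, so they are not cognates (the Nemol form has a different source).

no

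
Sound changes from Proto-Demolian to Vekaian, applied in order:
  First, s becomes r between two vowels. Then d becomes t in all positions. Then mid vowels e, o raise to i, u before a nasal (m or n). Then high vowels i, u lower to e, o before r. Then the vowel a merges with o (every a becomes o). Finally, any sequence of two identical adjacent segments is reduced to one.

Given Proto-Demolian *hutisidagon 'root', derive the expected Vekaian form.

Vekaian: start from *hutisidagon.
  rule 1 (rhotacism): hutisidagon → hutiridagon
  rule 2 (unconditioned shift): hutiridagon → hutiritagon
  rule 3 (pre-nasal raising): hutiritagon → hutiritagun
  rule 4 (pre-rhotic lowering): hutiritagun → huteritagun
  rule 5 (vowel merger): huteritagun → huteritogun
  rule 6: no change — huteritogun
  ⇒ Vekaian huteritogun

huteritogun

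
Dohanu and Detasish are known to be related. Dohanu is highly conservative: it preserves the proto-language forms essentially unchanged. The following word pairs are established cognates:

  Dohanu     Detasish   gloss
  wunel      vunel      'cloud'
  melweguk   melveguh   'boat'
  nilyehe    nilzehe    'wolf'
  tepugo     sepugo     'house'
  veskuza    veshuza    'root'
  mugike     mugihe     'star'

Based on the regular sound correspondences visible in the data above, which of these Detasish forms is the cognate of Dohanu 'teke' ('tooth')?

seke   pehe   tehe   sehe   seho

sehe

tepugo ~ sepugo — Dohanu t corresponds to Detasish s word-initially before a front vowel.
mugike ~ mugihe — Dohanu k corresponds to Detasish h between vowels (before a front vowel).
Applying these to Dohanu 'teke':
  teke → seke   (t→s word-initially before a front vowel)
  seke → sehe   (k→h between vowels (before a front vowel))
So the Detasish cognate is 'sehe'.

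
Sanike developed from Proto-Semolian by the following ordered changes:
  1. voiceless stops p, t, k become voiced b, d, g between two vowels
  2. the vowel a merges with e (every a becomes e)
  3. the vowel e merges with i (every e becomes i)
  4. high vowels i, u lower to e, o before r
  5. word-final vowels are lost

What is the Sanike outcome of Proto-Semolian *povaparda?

Sanike: *povaparda
  povaparda → povabarda   [intervocalic voicing]
  povabarda → poveberde   [vowel merger]
  poveberde → povibirdi   [vowel merger]
  povibirdi → poviberdi   [pre-rhotic lowering]
  poviberdi → poviberd   [apocope]
  giving Sanike poviberd.

poviberd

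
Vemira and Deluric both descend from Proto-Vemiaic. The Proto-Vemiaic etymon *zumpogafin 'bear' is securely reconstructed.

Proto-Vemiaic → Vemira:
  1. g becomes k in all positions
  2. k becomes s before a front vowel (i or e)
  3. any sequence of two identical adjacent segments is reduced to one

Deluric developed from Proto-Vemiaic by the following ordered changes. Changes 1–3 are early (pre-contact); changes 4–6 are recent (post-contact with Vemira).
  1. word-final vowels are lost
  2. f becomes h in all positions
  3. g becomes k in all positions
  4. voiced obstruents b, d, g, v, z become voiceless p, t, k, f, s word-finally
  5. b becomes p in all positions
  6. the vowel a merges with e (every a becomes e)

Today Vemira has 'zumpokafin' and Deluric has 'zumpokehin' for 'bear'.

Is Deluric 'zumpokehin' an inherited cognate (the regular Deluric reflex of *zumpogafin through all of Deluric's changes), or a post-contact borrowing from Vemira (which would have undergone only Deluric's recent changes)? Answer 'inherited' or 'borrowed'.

If inherited, *zumpogafin would pass through all of Deluric's changes:
Deluric: *zumpogafin > zumpogahin > zumpokahin > zumpokehin  (by unconditioned shift, unconditioned shift, vowel merger)
If borrowed from Vemira 'zumpokafin' after the early changes, it would undergo only the recent ones:
  rule 4 (final devoicing): no change (zumpokafin)
  rule 5 (unconditioned shift): no change (zumpokafin)
  rule 6 (vowel merger): zumpokafin → zumpokefin
  ⇒ as a loan: zumpokefin
Deluric 'zumpokehin' matches the inherited outcome exactly, so it is an inherited cognate, not a loan.

inherited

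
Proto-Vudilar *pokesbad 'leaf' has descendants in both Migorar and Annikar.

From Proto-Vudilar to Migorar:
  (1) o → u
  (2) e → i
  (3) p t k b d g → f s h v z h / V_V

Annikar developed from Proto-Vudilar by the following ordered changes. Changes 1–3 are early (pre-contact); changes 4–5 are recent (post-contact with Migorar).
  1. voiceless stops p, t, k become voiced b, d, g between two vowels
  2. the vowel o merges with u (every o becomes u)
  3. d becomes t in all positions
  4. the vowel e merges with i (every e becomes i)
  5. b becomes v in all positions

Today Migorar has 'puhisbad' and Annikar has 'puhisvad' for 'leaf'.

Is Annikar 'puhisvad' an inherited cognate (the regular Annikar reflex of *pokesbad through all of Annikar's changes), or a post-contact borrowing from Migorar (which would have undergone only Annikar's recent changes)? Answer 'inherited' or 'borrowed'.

borrowed

If inherited, *pokesbad would pass through all of Annikar's changes:
Annikar: *pokesbad
  pokesbad → pogesbad   [intervocalic voicing]
  pogesbad → pugesbad   [vowel merger]
  pugesbad → pugesbat   [unconditioned shift]
  pugesbat → pugisbat   [vowel merger]
  pugisbat → pugisvat   [unconditioned shift]
  giving Annikar pugisvat.
If borrowed from Migorar 'puhisbad' after the early changes, it would undergo only the recent ones:
  rule 4 (vowel merger): no change (puhisbad)
  rule 5 (unconditioned shift): puhisbad → puhisvad
  ⇒ as a loan: puhisvad
Annikar 'puhisvad' matches the loan outcome 'puhisvad', not the inherited 'pugisvat' — it skipped the early Annikar changes, so it was borrowed from Migorar.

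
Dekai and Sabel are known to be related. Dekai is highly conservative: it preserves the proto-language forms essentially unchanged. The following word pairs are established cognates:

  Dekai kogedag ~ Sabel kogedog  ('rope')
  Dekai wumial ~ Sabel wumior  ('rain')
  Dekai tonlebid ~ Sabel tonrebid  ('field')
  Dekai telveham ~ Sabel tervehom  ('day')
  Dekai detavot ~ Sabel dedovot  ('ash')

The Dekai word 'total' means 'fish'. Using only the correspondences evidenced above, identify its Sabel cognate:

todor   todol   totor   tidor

todor

detavot ~ dedovot — Dekai t corresponds to Sabel d between vowels (before a back vowel).
kogedag ~ kogedog — Dekai a corresponds to Sabel o after a consonant, before a consonant other than r, m, n, p, b, f, v.
wumial ~ wumior — Dekai l corresponds to Sabel r word-finally.
Applying these to Dekai 'total':
  total → todal   (t→d between vowels (before a back vowel))
  todal → todol   (a→o after a consonant, before a consonant other than r, m, n, p, b, f, v)
  todol → todor   (l→r word-finally)
So the Sabel cognate is 'todor'.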